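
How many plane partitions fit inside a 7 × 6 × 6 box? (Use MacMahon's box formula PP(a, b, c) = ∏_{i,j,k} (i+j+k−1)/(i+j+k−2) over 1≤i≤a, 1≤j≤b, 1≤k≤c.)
PP(7, 6, 6) = 29706808370096

Evaluate the triple product over i = 1..7, j = 1..6, k = 1..6. The factors are (2/1) · (3/2) · (4/3) · (5/4) · (6/5) · (7/6) · (3/2) · (4/3) · … (252 factors total). The numerators and denominators telescope so the product is an integer; carrying out the multiplication exactly gives PP(7, 6, 6) = 29706808370096.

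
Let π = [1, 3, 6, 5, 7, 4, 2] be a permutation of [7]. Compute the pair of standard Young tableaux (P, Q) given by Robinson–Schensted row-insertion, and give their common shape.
P = [1, 2, 4, 7] / [3] / [5] / [6];  Q = [1, 2, 3, 5] / [4] / [6] / [7];  common shape = (4, 1, 1, 1)

Row-insert the values π_1, π_2, … into P one at a time, bumping the leftmost entry strictly greater than the inserted value down to the next row. The recording tableau Q records, in position (i, j), the step at which that cell was added to P.
  Insert 1 (step 1): P = [1];  Q = [1]
  Insert 3 (step 2): P = [1, 3];  Q = [1, 2]
  Insert 6 (step 3): P = [1, 3, 6];  Q = [1, 2, 3]
  Insert 5 (step 4): P = [1, 3, 5] / [6];  Q = [1, 2, 3] / [4]
  Insert 7 (step 5): P = [1, 3, 5, 7] / [6];  Q = [1, 2, 3, 5] / [4]
  Insert 4 (step 6): P = [1, 3, 4, 7] / [5] / [6];  Q = [1, 2, 3, 5] / [4] / [6]
  Insert 2 (step 7): P = [1, 2, 4, 7] / [3] / [5] / [6];  Q = [1, 2, 3, 5] / [4] / [6] / [7]
Final shape: (4, 1, 1, 1).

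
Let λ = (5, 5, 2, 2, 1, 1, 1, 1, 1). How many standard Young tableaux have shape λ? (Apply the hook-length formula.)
# SYT of shape (5, 5, 2, 2, 1, 1, 1, 1, 1) = 9593100

Hook-length formula: f^λ = n! / Π hook(c), product over all cells c of the Young diagram. For λ = (5, 5, 2, 2, 1, 1, 1, 1, 1), n = 19 boxes. Hook lengths by row (left-to-right, top-to-bottom): [13, 7, 4, 3, 2]; [12, 6, 3, 2, 1]; [8, 2]; [7, 1]; [5]; [4]; [3]; [2]; [1]. Product of hooks = 12680478720. So f^λ = 19! / 12680478720 = 121645100408832000 / 12680478720 = 9593100.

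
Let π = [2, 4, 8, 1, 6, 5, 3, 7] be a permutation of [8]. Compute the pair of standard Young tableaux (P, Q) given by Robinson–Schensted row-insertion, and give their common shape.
P = [1, 3, 5, 7] / [2, 4] / [6] / [8];  Q = [1, 2, 3, 8] / [4, 5] / [6] / [7];  common shape = (4, 2, 1, 1)

Row-insert the values π_1, π_2, … into P one at a time, bumping the leftmost entry strictly greater than the inserted value down to the next row. The recording tableau Q records, in position (i, j), the step at which that cell was added to P.
  Insert 2 (step 1): P = [2];  Q = [1]
  Insert 4 (step 2): P = [2, 4];  Q = [1, 2]
  Insert 8 (step 3): P = [2, 4, 8];  Q = [1, 2, 3]
  Insert 1 (step 4): P = [1, 4, 8] / [2];  Q = [1, 2, 3] / [4]
  Insert 6 (step 5): P = [1, 4, 6] / [2, 8];  Q = [1, 2, 3] / [4, 5]
  Insert 5 (step 6): P = [1, 4, 5] / [2, 6] / [8];  Q = [1, 2, 3] / [4, 5] / [6]
  Insert 3 (step 7): P = [1, 3, 5] / [2, 4] / [6] / [8];  Q = [1, 2, 3] / [4, 5] / [6] / [7]
  Insert 7 (step 8): P = [1, 3, 5, 7] / [2, 4] / [6] / [8];  Q = [1, 2, 3, 8] / [4, 5] / [6] / [7]
Final shape: (4, 2, 1, 1).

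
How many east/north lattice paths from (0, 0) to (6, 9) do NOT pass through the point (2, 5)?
Number of paths = 3535

Total paths from (0, 0) to (6, 9): C(15, 6) = 5005. Paths through (2, 5): (paths (0, 0) → (2, 5)) × (paths (2, 5) → (6, 9)) = C(7, 2) · C(8, 4) = 21 · 70 = 1470. Avoidance count = 5005 − 1470 = 3535.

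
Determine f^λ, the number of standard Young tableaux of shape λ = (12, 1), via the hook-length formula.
# SYT of shape (12, 1) = 12

Hook-length formula: f^λ = n! / Π hook(c), product over all cells c of the Young diagram. For λ = (12, 1), n = 13 boxes. Hook lengths by row (left-to-right, top-to-bottom): [13, 11, 10, 9, 8, 7, 6, 5, 4, 3, 2, 1]; [1]. Product of hooks = 518918400. So f^λ = 13! / 518918400 = 6227020800 / 518918400 = 12.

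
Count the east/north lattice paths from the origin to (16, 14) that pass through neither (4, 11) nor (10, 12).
Number of paths = 126963052

Inclusion–exclusion. Total paths: C(30, 16) = 145422675. Through P₁: C(15, 4)·C(15, 12) = 621075. Through P₂: C(22, 10)·C(8, 6) = 18106088. Since P₁ is strictly southwest of P₂, a monotone path through both must visit P₁ then P₂; paths through both = C(15, 4)·C(7, 6)·C(8, 6) = 267540. Avoid both = 145422675 − 621075 − 18106088 + 267540 = 126963052.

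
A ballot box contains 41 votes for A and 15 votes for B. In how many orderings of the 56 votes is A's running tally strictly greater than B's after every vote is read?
Strict-lead orderings = 7546151552940

Total orderings of the 56 votes with 41 for A: C(56, 41) = 16253249498640. By the Bertrand ballot formula (Cycle Lemma / reflection principle), the number of orderings in which A is strictly ahead of B throughout is (p − q)/(p + q) · C(p + q, p) = (41 − 15)/(41 + 15) · 16253249498640 = 7546151552940.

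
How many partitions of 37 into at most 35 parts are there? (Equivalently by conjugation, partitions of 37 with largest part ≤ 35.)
p(37, parts ≤ 35) = 21635

Use the recurrence p(n, m) = p(n, m−1) + p(n−m, m): either the largest part is < m (count p(n, m−1)) or the largest part is exactly m (remove one copy of m, count p(n−m, m)). With p(0, ·) = 1 this gives p(37, parts ≤ 35) = 21635. (By conjugating Young diagrams, this also counts partitions of 37 into at most 35 parts.)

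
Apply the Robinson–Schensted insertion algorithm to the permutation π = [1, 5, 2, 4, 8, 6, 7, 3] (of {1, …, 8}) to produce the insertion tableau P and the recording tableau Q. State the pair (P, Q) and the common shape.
P = [1, 2, 3, 6, 7] / [4, 8] / [5];  Q = [1, 2, 4, 5, 7] / [3, 6] / [8];  common shape = (5, 2, 1)

Row-insert the values π_1, π_2, … into P one at a time, bumping the leftmost entry strictly greater than the inserted value down to the next row. The recording tableau Q records, in position (i, j), the step at which that cell was added to P.
  Insert 1 (step 1): P = [1];  Q = [1]
  Insert 5 (step 2): P = [1, 5];  Q = [1, 2]
  Insert 2 (step 3): P = [1, 2] / [5];  Q = [1, 2] / [3]
  Insert 4 (step 4): P = [1, 2, 4] / [5];  Q = [1, 2, 4] / [3]
  Insert 8 (step 5): P = [1, 2, 4, 8] / [5];  Q = [1, 2, 4, 5] / [3]
  Insert 6 (step 6): P = [1, 2, 4, 6] / [5, 8];  Q = [1, 2, 4, 5] / [3, 6]
  Insert 7 (step 7): P = [1, 2, 4, 6, 7] / [5, 8];  Q = [1, 2, 4, 5, 7] / [3, 6]
  Insert 3 (step 8): P = [1, 2, 3, 6, 7] / [4, 8] / [5];  Q = [1, 2, 4, 5, 7] / [3, 6] / [8]
Final shape: (5, 2, 1).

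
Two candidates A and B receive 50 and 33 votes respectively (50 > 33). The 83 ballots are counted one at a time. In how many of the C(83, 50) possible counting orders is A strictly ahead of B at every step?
Strict-lead orderings = 30599544078658814831442

Total orderings of the 83 votes with 50 for A: C(83, 50) = 149397774031098919471158. By the Bertrand ballot formula (Cycle Lemma / reflection principle), the number of orderings in which A is strictly ahead of B throughout is (p − q)/(p + q) · C(p + q, p) = (50 − 33)/(50 + 33) · 149397774031098919471158 = 30599544078658814831442.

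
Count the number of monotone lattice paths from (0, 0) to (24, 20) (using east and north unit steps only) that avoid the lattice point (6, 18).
Number of paths = 1761013776830

Total paths from (0, 0) to (24, 20): C(44, 24) = 1761039350070. Paths through (6, 18): (paths (0, 0) → (6, 18)) × (paths (6, 18) → (24, 20)) = C(24, 6) · C(20, 18) = 134596 · 190 = 25573240. Avoidance count = 1761039350070 − 25573240 = 1761013776830.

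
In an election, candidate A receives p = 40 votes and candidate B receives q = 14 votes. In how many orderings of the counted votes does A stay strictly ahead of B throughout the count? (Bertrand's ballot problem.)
Strict-lead orderings = 1562586937730

Total orderings of the 54 votes with 40 for A: C(54, 40) = 3245372870670. By the Bertrand ballot formula (Cycle Lemma / reflection principle), the number of orderings in which A is strictly ahead of B throughout is (p − q)/(p + q) · C(p + q, p) = (40 − 14)/(40 + 14) · 3245372870670 = 1562586937730.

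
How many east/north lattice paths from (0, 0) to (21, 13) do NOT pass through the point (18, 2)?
Number of paths = 927914600

Total paths from (0, 0) to (21, 13): C(34, 21) = 927983760. Paths through (18, 2): (paths (0, 0) → (18, 2)) × (paths (18, 2) → (21, 13)) = C(20, 18) · C(14, 3) = 190 · 364 = 69160. Avoidance count = 927983760 − 69160 = 927914600.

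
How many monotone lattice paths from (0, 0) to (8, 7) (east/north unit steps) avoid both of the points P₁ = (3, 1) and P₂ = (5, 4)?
Number of paths = 2867

Inclusion–exclusion. Total paths: C(15, 8) = 6435. Through P₁: C(4, 3)·C(11, 5) = 1848. Through P₂: C(9, 5)·C(6, 3) = 2520. Since P₁ is strictly southwest of P₂, a monotone path through both must visit P₁ then P₂; paths through both = C(4, 3)·C(5, 2)·C(6, 3) = 800. Avoid both = 6435 − 1848 − 2520 + 800 = 2867.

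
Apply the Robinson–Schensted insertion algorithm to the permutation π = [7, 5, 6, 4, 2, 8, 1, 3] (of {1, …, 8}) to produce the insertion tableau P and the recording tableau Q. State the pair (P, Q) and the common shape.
P = [1, 3, 8] / [2, 6] / [4] / [5] / [7];  Q = [1, 3, 6] / [2, 8] / [4] / [5] / [7];  common shape = (3, 2, 1, 1, 1)

Row-insert the values π_1, π_2, … into P one at a time, bumping the leftmost entry strictly greater than the inserted value down to the next row. The recording tableau Q records, in position (i, j), the step at which that cell was added to P.
  Insert 7 (step 1): P = [7];  Q = [1]
  Insert 5 (step 2): P = [5] / [7];  Q = [1] / [2]
  Insert 6 (step 3): P = [5, 6] / [7];  Q = [1, 3] / [2]
  Insert 4 (step 4): P = [4, 6] / [5] / [7];  Q = [1, 3] / [2] / [4]
  Insert 2 (step 5): P = [2, 6] / [4] / [5] / [7];  Q = [1, 3] / [2] / [4] / [5]
  Insert 8 (step 6): P = [2, 6, 8] / [4] / [5] / [7];  Q = [1, 3, 6] / [2] / [4] / [5]
  Insert 1 (step 7): P = [1, 6, 8] / [2] / [4] / [5] / [7];  Q = [1, 3, 6] / [2] / [4] / [5] / [7]
  Insert 3 (step 8): P = [1, 3, 8] / [2, 6] / [4] / [5] / [7];  Q = [1, 3, 6] / [2, 8] / [4] / [5] / [7]
Final shape: (3, 2, 1, 1, 1).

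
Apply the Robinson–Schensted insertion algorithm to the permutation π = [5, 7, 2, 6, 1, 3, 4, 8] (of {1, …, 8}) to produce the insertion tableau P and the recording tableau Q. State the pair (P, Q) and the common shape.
P = [1, 3, 4, 8] / [2, 6] / [5, 7];  Q = [1, 2, 7, 8] / [3, 4] / [5, 6];  common shape = (4, 2, 2)

Row-insert the values π_1, π_2, … into P one at a time, bumping the leftmost entry strictly greater than the inserted value down to the next row. The recording tableau Q records, in position (i, j), the step at which that cell was added to P.
  Insert 5 (step 1): P = [5];  Q = [1]
  Insert 7 (step 2): P = [5, 7];  Q = [1, 2]
  Insert 2 (step 3): P = [2, 7] / [5];  Q = [1, 2] / [3]
  Insert 6 (step 4): P = [2, 6] / [5, 7];  Q = [1, 2] / [3, 4]
  Insert 1 (step 5): P = [1, 6] / [2, 7] / [5];  Q = [1, 2] / [3, 4] / [5]
  Insert 3 (step 6): P = [1, 3] / [2, 6] / [5, 7];  Q = [1, 2] / [3, 4] / [5, 6]
  Insert 4 (step 7): P = [1, 3, 4] / [2, 6] / [5, 7];  Q = [1, 2, 7] / [3, 4] / [5, 6]
  Insert 8 (step 8): P = [1, 3, 4, 8] / [2, 6] / [5, 7];  Q = [1, 2, 7, 8] / [3, 4] / [5, 6]
Final shape: (4, 2, 2).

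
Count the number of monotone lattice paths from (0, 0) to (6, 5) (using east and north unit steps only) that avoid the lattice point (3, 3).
Number of paths = 262

Total paths from (0, 0) to (6, 5): C(11, 6) = 462. Paths through (3, 3): (paths (0, 0) → (3, 3)) × (paths (3, 3) → (6, 5)) = C(6, 3) · C(5, 3) = 20 · 10 = 200. Avoidance count = 462 − 200 = 262.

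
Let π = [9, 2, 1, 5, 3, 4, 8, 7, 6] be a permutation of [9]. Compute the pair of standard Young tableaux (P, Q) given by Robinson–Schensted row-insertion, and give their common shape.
P = [1, 3, 4, 6] / [2, 5, 7] / [8] / [9];  Q = [1, 4, 6, 7] / [2, 5, 8] / [3] / [9];  common shape = (4, 3, 1, 1)

Row-insert the values π_1, π_2, … into P one at a time, bumping the leftmost entry strictly greater than the inserted value down to the next row. The recording tableau Q records, in position (i, j), the step at which that cell was added to P.
  Insert 9 (step 1): P = [9];  Q = [1]
  Insert 2 (step 2): P = [2] / [9];  Q = [1] / [2]
  Insert 1 (step 3): P = [1] / [2] / [9];  Q = [1] / [2] / [3]
  Insert 5 (step 4): P = [1, 5] / [2] / [9];  Q = [1, 4] / [2] / [3]
  Insert 3 (step 5): P = [1, 3] / [2, 5] / [9];  Q = [1, 4] / [2, 5] / [3]
  Insert 4 (step 6): P = [1, 3, 4] / [2, 5] / [9];  Q = [1, 4, 6] / [2, 5] / [3]
  Insert 8 (step 7): P = [1, 3, 4, 8] / [2, 5] / [9];  Q = [1, 4, 6, 7] / [2, 5] / [3]
  Insert 7 (step 8): P = [1, 3, 4, 7] / [2, 5, 8] / [9];  Q = [1, 4, 6, 7] / [2, 5, 8] / [3]
  Insert 6 (step 9): P = [1, 3, 4, 6] / [2, 5, 7] / [8] / [9];  Q = [1, 4, 6, 7] / [2, 5, 8] / [3] / [9]
Final shape: (4, 3, 1, 1).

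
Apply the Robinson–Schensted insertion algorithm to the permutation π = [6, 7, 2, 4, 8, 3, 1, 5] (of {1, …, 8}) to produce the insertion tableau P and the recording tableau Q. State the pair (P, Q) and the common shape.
P = [1, 3, 5] / [2, 7, 8] / [4] / [6];  Q = [1, 2, 5] / [3, 4, 8] / [6] / [7];  common shape = (3, 3, 1, 1)

Row-insert the values π_1, π_2, … into P one at a time, bumping the leftmost entry strictly greater than the inserted value down to the next row. The recording tableau Q records, in position (i, j), the step at which that cell was added to P.
  Insert 6 (step 1): P = [6];  Q = [1]
  Insert 7 (step 2): P = [6, 7];  Q = [1, 2]
  Insert 2 (step 3): P = [2, 7] / [6];  Q = [1, 2] / [3]
  Insert 4 (step 4): P = [2, 4] / [6, 7];  Q = [1, 2] / [3, 4]
  Insert 8 (step 5): P = [2, 4, 8] / [6, 7];  Q = [1, 2, 5] / [3, 4]
  Insert 3 (step 6): P = [2, 3, 8] / [4, 7] / [6];  Q = [1, 2, 5] / [3, 4] / [6]
  Insert 1 (step 7): P = [1, 3, 8] / [2, 7] / [4] / [6];  Q = [1, 2, 5] / [3, 4] / [6] / [7]
  Insert 5 (step 8): P = [1, 3, 5] / [2, 7, 8] / [4] / [6];  Q = [1, 2, 5] / [3, 4, 8] / [6] / [7]
Final shape: (3, 3, 1, 1).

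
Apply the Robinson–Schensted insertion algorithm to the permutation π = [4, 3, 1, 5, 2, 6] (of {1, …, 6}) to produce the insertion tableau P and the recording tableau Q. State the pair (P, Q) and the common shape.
P = [1, 2, 6] / [3, 5] / [4];  Q = [1, 4, 6] / [2, 5] / [3];  common shape = (3, 2, 1)

Row-insert the values π_1, π_2, … into P one at a time, bumping the leftmost entry strictly greater than the inserted value down to the next row. The recording tableau Q records, in position (i, j), the step at which that cell was added to P.
  Insert 4 (step 1): P = [4];  Q = [1]
  Insert 3 (step 2): P = [3] / [4];  Q = [1] / [2]
  Insert 1 (step 3): P = [1] / [3] / [4];  Q = [1] / [2] / [3]
  Insert 5 (step 4): P = [1, 5] / [3] / [4];  Q = [1, 4] / [2] / [3]
  Insert 2 (step 5): P = [1, 2] / [3, 5] / [4];  Q = [1, 4] / [2, 5] / [3]
  Insert 6 (step 6): P = [1, 2, 6] / [3, 5] / [4];  Q = [1, 4, 6] / [2, 5] / [3]
Final shape: (3, 2, 1).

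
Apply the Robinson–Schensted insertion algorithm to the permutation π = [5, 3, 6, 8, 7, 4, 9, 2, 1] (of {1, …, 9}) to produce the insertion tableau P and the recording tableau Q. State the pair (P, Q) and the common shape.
P = [1, 4, 7, 9] / [2, 6] / [3] / [5] / [8];  Q = [1, 3, 4, 7] / [2, 5] / [6] / [8] / [9];  common shape = (4, 2, 1, 1, 1)

Row-insert the values π_1, π_2, … into P one at a time, bumping the leftmost entry strictly greater than the inserted value down to the next row. The recording tableau Q records, in position (i, j), the step at which that cell was added to P.
  Insert 5 (step 1): P = [5];  Q = [1]
  Insert 3 (step 2): P = [3] / [5];  Q = [1] / [2]
  Insert 6 (step 3): P = [3, 6] / [5];  Q = [1, 3] / [2]
  Insert 8 (step 4): P = [3, 6, 8] / [5];  Q = [1, 3, 4] / [2]
  Insert 7 (step 5): P = [3, 6, 7] / [5, 8];  Q = [1, 3, 4] / [2, 5]
  Insert 4 (step 6): P = [3, 4, 7] / [5, 6] / [8];  Q = [1, 3, 4] / [2, 5] / [6]
  Insert 9 (step 7): P = [3, 4, 7, 9] / [5, 6] / [8];  Q = [1, 3, 4, 7] / [2, 5] / [6]
  Insert 2 (step 8): P = [2, 4, 7, 9] / [3, 6] / [5] / [8];  Q = [1, 3, 4, 7] / [2, 5] / [6] / [8]
  Insert 1 (step 9): P = [1, 4, 7, 9] / [2, 6] / [3] / [5] / [8];  Q = [1, 3, 4, 7] / [2, 5] / [6] / [8] / [9]
Final shape: (4, 2, 1, 1, 1).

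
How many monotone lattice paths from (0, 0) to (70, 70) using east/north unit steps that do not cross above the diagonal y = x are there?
C_70 = 1321422108420282270489942177190229544600

These NE paths below the diagonal are counted by the Catalan number C_n = (1/(n + 1)) · C(2n, n). For n = 70: C_70 = (1/71) · C(140, 70) = 93820969697840041204785894580506297666600/71 = 1321422108420282270489942177190229544600.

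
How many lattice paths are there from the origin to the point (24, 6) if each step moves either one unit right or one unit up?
Number of paths = 593775

A monotone lattice path from (0, 0) to (24, 6) consists of 24 east steps and 6 north steps in some order, so it is determined by which 24 of the 30 steps are east. The count is C(30, 24) = 593775.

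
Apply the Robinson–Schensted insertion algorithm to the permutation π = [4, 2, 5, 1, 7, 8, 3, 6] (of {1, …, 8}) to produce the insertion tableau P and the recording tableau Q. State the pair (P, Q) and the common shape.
P = [1, 3, 6, 8] / [2, 5, 7] / [4];  Q = [1, 3, 5, 6] / [2, 7, 8] / [4];  common shape = (4, 3, 1)

Row-insert the values π_1, π_2, … into P one at a time, bumping the leftmost entry strictly greater than the inserted value down to the next row. The recording tableau Q records, in position (i, j), the step at which that cell was added to P.
  Insert 4 (step 1): P = [4];  Q = [1]
  Insert 2 (step 2): P = [2] / [4];  Q = [1] / [2]
  Insert 5 (step 3): P = [2, 5] / [4];  Q = [1, 3] / [2]
  Insert 1 (step 4): P = [1, 5] / [2] / [4];  Q = [1, 3] / [2] / [4]
  Insert 7 (step 5): P = [1, 5, 7] / [2] / [4];  Q = [1, 3, 5] / [2] / [4]
  Insert 8 (step 6): P = [1, 5, 7, 8] / [2] / [4];  Q = [1, 3, 5, 6] / [2] / [4]
  Insert 3 (step 7): P = [1, 3, 7, 8] / [2, 5] / [4];  Q = [1, 3, 5, 6] / [2, 7] / [4]
  Insert 6 (step 8): P = [1, 3, 6, 8] / [2, 5, 7] / [4];  Q = [1, 3, 5, 6] / [2, 7, 8] / [4]
Final shape: (4, 3, 1).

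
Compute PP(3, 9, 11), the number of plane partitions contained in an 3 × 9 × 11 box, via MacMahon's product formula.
PP(3, 9, 11) = 44648855844320

Evaluate the triple product over i = 1..3, j = 1..9, k = 1..11. The factors are (2/1) · (3/2) · (4/3) · (5/4) · (6/5) · (7/6) · (8/7) · (9/8) · … (297 factors total). The numerators and denominators telescope so the product is an integer; carrying out the multiplication exactly gives PP(3, 9, 11) = 44648855844320.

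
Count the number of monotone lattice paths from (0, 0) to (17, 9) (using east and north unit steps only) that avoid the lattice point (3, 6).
Number of paths = 3067430

Total paths from (0, 0) to (17, 9): C(26, 17) = 3124550. Paths through (3, 6): (paths (0, 0) → (3, 6)) × (paths (3, 6) → (17, 9)) = C(9, 3) · C(17, 14) = 84 · 680 = 57120. Avoidance count = 3124550 − 57120 = 3067430.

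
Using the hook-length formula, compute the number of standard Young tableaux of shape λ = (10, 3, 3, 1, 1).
# SYT of shape (10, 3, 3, 1, 1) = 1145664

Hook-length formula: f^λ = n! / Π hook(c), product over all cells c of the Young diagram. For λ = (10, 3, 3, 1, 1), n = 18 boxes. Hook lengths by row (left-to-right, top-to-bottom): [14, 11, 10, 7, 6, 5, 4, 3, 2, 1]; [6, 3, 2]; [5, 2, 1]; [2]; [1]. Product of hooks = 5588352000. So f^λ = 18! / 5588352000 = 6402373705728000 / 5588352000 = 1145664.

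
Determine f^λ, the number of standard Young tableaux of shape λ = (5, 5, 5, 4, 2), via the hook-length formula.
# SYT of shape (5, 5, 5, 4, 2) = 87297210

Hook-length formula: f^λ = n! / Π hook(c), product over all cells c of the Young diagram. For λ = (5, 5, 5, 4, 2), n = 21 boxes. Hook lengths by row (left-to-right, top-to-bottom): [9, 8, 6, 5, 3]; [8, 7, 5, 4, 2]; [7, 6, 4, 3, 1]; [5, 4, 2, 1]; [2, 1]. Product of hooks = 585252864000. So f^λ = 21! / 585252864000 = 51090942171709440000 / 585252864000 = 87297210.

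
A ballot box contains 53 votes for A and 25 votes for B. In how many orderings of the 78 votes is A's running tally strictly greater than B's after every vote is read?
Strict-lead orderings = 61306162528530216528

Total orderings of the 78 votes with 53 for A: C(78, 53) = 170781452758048460328. By the Bertrand ballot formula (Cycle Lemma / reflection principle), the number of orderings in which A is strictly ahead of B throughout is (p − q)/(p + q) · C(p + q, p) = (53 − 25)/(53 + 25) · 170781452758048460328 = 61306162528530216528.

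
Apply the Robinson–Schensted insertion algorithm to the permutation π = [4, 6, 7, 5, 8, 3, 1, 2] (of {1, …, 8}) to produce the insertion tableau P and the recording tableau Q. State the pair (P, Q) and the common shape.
P = [1, 2, 7, 8] / [3, 5] / [4] / [6];  Q = [1, 2, 3, 5] / [4, 8] / [6] / [7];  common shape = (4, 2, 1, 1)

Row-insert the values π_1, π_2, … into P one at a time, bumping the leftmost entry strictly greater than the inserted value down to the next row. The recording tableau Q records, in position (i, j), the step at which that cell was added to P.
  Insert 4 (step 1): P = [4];  Q = [1]
  Insert 6 (step 2): P = [4, 6];  Q = [1, 2]
  Insert 7 (step 3): P = [4, 6, 7];  Q = [1, 2, 3]
  Insert 5 (step 4): P = [4, 5, 7] / [6];  Q = [1, 2, 3] / [4]
  Insert 8 (step 5): P = [4, 5, 7, 8] / [6];  Q = [1, 2, 3, 5] / [4]
  Insert 3 (step 6): P = [3, 5, 7, 8] / [4] / [6];  Q = [1, 2, 3, 5] / [4] / [6]
  Insert 1 (step 7): P = [1, 5, 7, 8] / [3] / [4] / [6];  Q = [1, 2, 3, 5] / [4] / [6] / [7]
  Insert 2 (step 8): P = [1, 2, 7, 8] / [3, 5] / [4] / [6];  Q = [1, 2, 3, 5] / [4, 8] / [6] / [7]
Final shape: (4, 2, 1, 1).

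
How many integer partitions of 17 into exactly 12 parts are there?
p(17, 12 parts) = 7

Partitions of n into exactly k parts are in bijection with partitions of n − k into at most k parts (subtract 1 from each part). So p(17, exactly 12) = p(5, parts ≤ 12). Computing via the recurrence p(m, j) = p(m, j−1) + p(m−j, j) gives 7.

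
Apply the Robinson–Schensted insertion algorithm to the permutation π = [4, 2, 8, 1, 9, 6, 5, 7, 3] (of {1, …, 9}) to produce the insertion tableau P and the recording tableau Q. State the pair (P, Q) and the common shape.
P = [1, 3, 7] / [2, 5, 9] / [4, 6] / [8];  Q = [1, 3, 5] / [2, 6, 8] / [4, 7] / [9];  common shape = (3, 3, 2, 1)

Row-insert the values π_1, π_2, … into P one at a time, bumping the leftmost entry strictly greater than the inserted value down to the next row. The recording tableau Q records, in position (i, j), the step at which that cell was added to P.
  Insert 4 (step 1): P = [4];  Q = [1]
  Insert 2 (step 2): P = [2] / [4];  Q = [1] / [2]
  Insert 8 (step 3): P = [2, 8] / [4];  Q = [1, 3] / [2]
  Insert 1 (step 4): P = [1, 8] / [2] / [4];  Q = [1, 3] / [2] / [4]
  Insert 9 (step 5): P = [1, 8, 9] / [2] / [4];  Q = [1, 3, 5] / [2] / [4]
  Insert 6 (step 6): P = [1, 6, 9] / [2, 8] / [4];  Q = [1, 3, 5] / [2, 6] / [4]
  Insert 5 (step 7): P = [1, 5, 9] / [2, 6] / [4, 8];  Q = [1, 3, 5] / [2, 6] / [4, 7]
  Insert 7 (step 8): P = [1, 5, 7] / [2, 6, 9] / [4, 8];  Q = [1, 3, 5] / [2, 6, 8] / [4, 7]
  Insert 3 (step 9): P = [1, 3, 7] / [2, 5, 9] / [4, 6] / [8];  Q = [1, 3, 5] / [2, 6, 8] / [4, 7] / [9]
Final shape: (3, 3, 2, 1).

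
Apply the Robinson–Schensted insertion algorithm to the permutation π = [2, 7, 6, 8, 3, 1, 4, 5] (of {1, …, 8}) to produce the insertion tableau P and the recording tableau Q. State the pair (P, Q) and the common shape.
P = [1, 3, 4, 5] / [2, 8] / [6] / [7];  Q = [1, 2, 4, 8] / [3, 7] / [5] / [6];  common shape = (4, 2, 1, 1)

Row-insert the values π_1, π_2, … into P one at a time, bumping the leftmost entry strictly greater than the inserted value down to the next row. The recording tableau Q records, in position (i, j), the step at which that cell was added to P.
  Insert 2 (step 1): P = [2];  Q = [1]
  Insert 7 (step 2): P = [2, 7];  Q = [1, 2]
  Insert 6 (step 3): P = [2, 6] / [7];  Q = [1, 2] / [3]
  Insert 8 (step 4): P = [2, 6, 8] / [7];  Q = [1, 2, 4] / [3]
  Insert 3 (step 5): P = [2, 3, 8] / [6] / [7];  Q = [1, 2, 4] / [3] / [5]
  Insert 1 (step 6): P = [1, 3, 8] / [2] / [6] / [7];  Q = [1, 2, 4] / [3] / [5] / [6]
  Insert 4 (step 7): P = [1, 3, 4] / [2, 8] / [6] / [7];  Q = [1, 2, 4] / [3, 7] / [5] / [6]
  Insert 5 (step 8): P = [1, 3, 4, 5] / [2, 8] / [6] / [7];  Q = [1, 2, 4, 8] / [3, 7] / [5] / [6]
Final shape: (4, 2, 1, 1).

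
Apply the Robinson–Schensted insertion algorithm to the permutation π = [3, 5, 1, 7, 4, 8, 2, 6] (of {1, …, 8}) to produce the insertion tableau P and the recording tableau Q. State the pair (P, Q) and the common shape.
P = [1, 2, 6, 8] / [3, 4, 7] / [5];  Q = [1, 2, 4, 6] / [3, 5, 8] / [7];  common shape = (4, 3, 1)

Row-insert the values π_1, π_2, … into P one at a time, bumping the leftmost entry strictly greater than the inserted value down to the next row. The recording tableau Q records, in position (i, j), the step at which that cell was added to P.
  Insert 3 (step 1): P = [3];  Q = [1]
  Insert 5 (step 2): P = [3, 5];  Q = [1, 2]
  Insert 1 (step 3): P = [1, 5] / [3];  Q = [1, 2] / [3]
  Insert 7 (step 4): P = [1, 5, 7] / [3];  Q = [1, 2, 4] / [3]
  Insert 4 (step 5): P = [1, 4, 7] / [3, 5];  Q = [1, 2, 4] / [3, 5]
  Insert 8 (step 6): P = [1, 4, 7, 8] / [3, 5];  Q = [1, 2, 4, 6] / [3, 5]
  Insert 2 (step 7): P = [1, 2, 7, 8] / [3, 4] / [5];  Q = [1, 2, 4, 6] / [3, 5] / [7]
  Insert 6 (step 8): P = [1, 2, 6, 8] / [3, 4, 7] / [5];  Q = [1, 2, 4, 6] / [3, 5, 8] / [7]
Final shape: (4, 3, 1).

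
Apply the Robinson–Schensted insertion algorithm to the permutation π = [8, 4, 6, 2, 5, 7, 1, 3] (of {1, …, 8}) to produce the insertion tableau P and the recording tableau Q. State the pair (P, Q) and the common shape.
P = [1, 3, 7] / [2, 5] / [4, 6] / [8];  Q = [1, 3, 6] / [2, 5] / [4, 8] / [7];  common shape = (3, 2, 2, 1)

Row-insert the values π_1, π_2, … into P one at a time, bumping the leftmost entry strictly greater than the inserted value down to the next row. The recording tableau Q records, in position (i, j), the step at which that cell was added to P.
  Insert 8 (step 1): P = [8];  Q = [1]
  Insert 4 (step 2): P = [4] / [8];  Q = [1] / [2]
  Insert 6 (step 3): P = [4, 6] / [8];  Q = [1, 3] / [2]
  Insert 2 (step 4): P = [2, 6] / [4] / [8];  Q = [1, 3] / [2] / [4]
  Insert 5 (step 5): P = [2, 5] / [4, 6] / [8];  Q = [1, 3] / [2, 5] / [4]
  Insert 7 (step 6): P = [2, 5, 7] / [4, 6] / [8];  Q = [1, 3, 6] / [2, 5] / [4]
  Insert 1 (step 7): P = [1, 5, 7] / [2, 6] / [4] / [8];  Q = [1, 3, 6] / [2, 5] / [4] / [7]
  Insert 3 (step 8): P = [1, 3, 7] / [2, 5] / [4, 6] / [8];  Q = [1, 3, 6] / [2, 5] / [4, 8] / [7]
Final shape: (3, 2, 2, 1).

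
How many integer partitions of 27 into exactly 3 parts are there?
p(27, 3 parts) = 61

Partitions of n into exactly k parts are in bijection with partitions of n − k into at most k parts (subtract 1 from each part). So p(27, exactly 3) = p(24, parts ≤ 3). Computing via the recurrence p(m, j) = p(m, j−1) + p(m−j, j) gives 61.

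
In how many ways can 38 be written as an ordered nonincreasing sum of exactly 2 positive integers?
p(38, 2 parts) = 19

Partitions of n into exactly k parts are in bijection with partitions of n − k into at most k parts (subtract 1 from each part). So p(38, exactly 2) = p(36, parts ≤ 2). Computing via the recurrence p(m, j) = p(m, j−1) + p(m−j, j) gives 19.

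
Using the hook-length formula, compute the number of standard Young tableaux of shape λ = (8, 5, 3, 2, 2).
# SYT of shape (8, 5, 3, 2, 2) = 119041650

Hook-length formula: f^λ = n! / Π hook(c), product over all cells c of the Young diagram. For λ = (8, 5, 3, 2, 2), n = 20 boxes. Hook lengths by row (left-to-right, top-to-bottom): [12, 11, 8, 6, 5, 3, 2, 1]; [8, 7, 4, 2, 1]; [5, 4, 1]; [3, 2]; [2, 1]. Product of hooks = 20437401600. So f^λ = 20! / 20437401600 = 2432902008176640000 / 20437401600 = 119041650.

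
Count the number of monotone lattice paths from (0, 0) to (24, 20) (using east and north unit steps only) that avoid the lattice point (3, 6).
Number of paths = 1566162760470

Total paths from (0, 0) to (24, 20): C(44, 24) = 1761039350070. Paths through (3, 6): (paths (0, 0) → (3, 6)) × (paths (3, 6) → (24, 20)) = C(9, 3) · C(35, 21) = 84 · 2319959400 = 194876589600. Avoidance count = 1761039350070 − 194876589600 = 1566162760470.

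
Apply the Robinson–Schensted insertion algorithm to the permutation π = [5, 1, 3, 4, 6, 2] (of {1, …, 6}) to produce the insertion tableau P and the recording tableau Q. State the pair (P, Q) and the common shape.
P = [1, 2, 4, 6] / [3] / [5];  Q = [1, 3, 4, 5] / [2] / [6];  common shape = (4, 1, 1)

Row-insert the values π_1, π_2, … into P one at a time, bumping the leftmost entry strictly greater than the inserted value down to the next row. The recording tableau Q records, in position (i, j), the step at which that cell was added to P.
  Insert 5 (step 1): P = [5];  Q = [1]
  Insert 1 (step 2): P = [1] / [5];  Q = [1] / [2]
  Insert 3 (step 3): P = [1, 3] / [5];  Q = [1, 3] / [2]
  Insert 4 (step 4): P = [1, 3, 4] / [5];  Q = [1, 3, 4] / [2]
  Insert 6 (step 5): P = [1, 3, 4, 6] / [5];  Q = [1, 3, 4, 5] / [2]
  Insert 2 (step 6): P = [1, 2, 4, 6] / [3] / [5];  Q = [1, 3, 4, 5] / [2] / [6]
Final shape: (4, 1, 1).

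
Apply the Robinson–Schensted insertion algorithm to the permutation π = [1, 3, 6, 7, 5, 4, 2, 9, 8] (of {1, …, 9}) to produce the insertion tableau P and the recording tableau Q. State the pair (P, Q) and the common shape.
P = [1, 2, 4, 7, 8] / [3, 9] / [5] / [6];  Q = [1, 2, 3, 4, 8] / [5, 9] / [6] / [7];  common shape = (5, 2, 1, 1)

Row-insert the values π_1, π_2, … into P one at a time, bumping the leftmost entry strictly greater than the inserted value down to the next row. The recording tableau Q records, in position (i, j), the step at which that cell was added to P.
  Insert 1 (step 1): P = [1];  Q = [1]
  Insert 3 (step 2): P = [1, 3];  Q = [1, 2]
  Insert 6 (step 3): P = [1, 3, 6];  Q = [1, 2, 3]
  Insert 7 (step 4): P = [1, 3, 6, 7];  Q = [1, 2, 3, 4]
  Insert 5 (step 5): P = [1, 3, 5, 7] / [6];  Q = [1, 2, 3, 4] / [5]
  Insert 4 (step 6): P = [1, 3, 4, 7] / [5] / [6];  Q = [1, 2, 3, 4] / [5] / [6]
  Insert 2 (step 7): P = [1, 2, 4, 7] / [3] / [5] / [6];  Q = [1, 2, 3, 4] / [5] / [6] / [7]
  Insert 9 (step 8): P = [1, 2, 4, 7, 9] / [3] / [5] / [6];  Q = [1, 2, 3, 4, 8] / [5] / [6] / [7]
  Insert 8 (step 9): P = [1, 2, 4, 7, 8] / [3, 9] / [5] / [6];  Q = [1, 2, 3, 4, 8] / [5, 9] / [6] / [7]
Final shape: (5, 2, 1, 1).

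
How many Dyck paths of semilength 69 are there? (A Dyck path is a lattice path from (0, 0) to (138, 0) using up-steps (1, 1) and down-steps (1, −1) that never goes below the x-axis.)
C_69 = 337485502510215975556783793455058624700

These Dyck paths are counted by the Catalan number C_n = (1/(n + 1)) · C(2n, n). For n = 69: C_69 = (1/70) · C(138, 69) = 23623985175715118288974865541854103729000/70 = 337485502510215975556783793455058624700.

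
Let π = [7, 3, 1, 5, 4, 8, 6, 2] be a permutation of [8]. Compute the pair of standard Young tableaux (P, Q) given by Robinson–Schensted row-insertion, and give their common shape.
P = [1, 2, 6] / [3, 4, 8] / [5] / [7];  Q = [1, 4, 6] / [2, 5, 7] / [3] / [8];  common shape = (3, 3, 1, 1)

Row-insert the values π_1, π_2, … into P one at a time, bumping the leftmost entry strictly greater than the inserted value down to the next row. The recording tableau Q records, in position (i, j), the step at which that cell was added to P.
  Insert 7 (step 1): P = [7];  Q = [1]
  Insert 3 (step 2): P = [3] / [7];  Q = [1] / [2]
  Insert 1 (step 3): P = [1] / [3] / [7];  Q = [1] / [2] / [3]
  Insert 5 (step 4): P = [1, 5] / [3] / [7];  Q = [1, 4] / [2] / [3]
  Insert 4 (step 5): P = [1, 4] / [3, 5] / [7];  Q = [1, 4] / [2, 5] / [3]
  Insert 8 (step 6): P = [1, 4, 8] / [3, 5] / [7];  Q = [1, 4, 6] / [2, 5] / [3]
  Insert 6 (step 7): P = [1, 4, 6] / [3, 5, 8] / [7];  Q = [1, 4, 6] / [2, 5, 7] / [3]
  Insert 2 (step 8): P = [1, 2, 6] / [3, 4, 8] / [5] / [7];  Q = [1, 4, 6] / [2, 5, 7] / [3] / [8]
Final shape: (3, 3, 1, 1).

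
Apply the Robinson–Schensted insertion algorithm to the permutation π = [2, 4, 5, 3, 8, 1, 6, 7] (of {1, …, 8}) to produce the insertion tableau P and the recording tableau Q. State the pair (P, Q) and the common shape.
P = [1, 3, 5, 6, 7] / [2, 8] / [4];  Q = [1, 2, 3, 5, 8] / [4, 7] / [6];  common shape = (5, 2, 1)

Row-insert the values π_1, π_2, … into P one at a time, bumping the leftmost entry strictly greater than the inserted value down to the next row. The recording tableau Q records, in position (i, j), the step at which that cell was added to P.
  Insert 2 (step 1): P = [2];  Q = [1]
  Insert 4 (step 2): P = [2, 4];  Q = [1, 2]
  Insert 5 (step 3): P = [2, 4, 5];  Q = [1, 2, 3]
  Insert 3 (step 4): P = [2, 3, 5] / [4];  Q = [1, 2, 3] / [4]
  Insert 8 (step 5): P = [2, 3, 5, 8] / [4];  Q = [1, 2, 3, 5] / [4]
  Insert 1 (step 6): P = [1, 3, 5, 8] / [2] / [4];  Q = [1, 2, 3, 5] / [4] / [6]
  Insert 6 (step 7): P = [1, 3, 5, 6] / [2, 8] / [4];  Q = [1, 2, 3, 5] / [4, 7] / [6]
  Insert 7 (step 8): P = [1, 3, 5, 6, 7] / [2, 8] / [4];  Q = [1, 2, 3, 5, 8] / [4, 7] / [6]
Final shape: (5, 2, 1).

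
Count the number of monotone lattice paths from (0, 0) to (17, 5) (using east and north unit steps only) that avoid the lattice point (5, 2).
Number of paths = 16779

Total paths from (0, 0) to (17, 5): C(22, 17) = 26334. Paths through (5, 2): (paths (0, 0) → (5, 2)) × (paths (5, 2) → (17, 5)) = C(7, 5) · C(15, 12) = 21 · 455 = 9555. Avoidance count = 26334 − 9555 = 16779.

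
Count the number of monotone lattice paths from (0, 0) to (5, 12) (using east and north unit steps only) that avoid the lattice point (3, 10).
Number of paths = 4472

Total paths from (0, 0) to (5, 12): C(17, 5) = 6188. Paths through (3, 10): (paths (0, 0) → (3, 10)) × (paths (3, 10) → (5, 12)) = C(13, 3) · C(4, 2) = 286 · 6 = 1716. Avoidance count = 6188 − 1716 = 4472.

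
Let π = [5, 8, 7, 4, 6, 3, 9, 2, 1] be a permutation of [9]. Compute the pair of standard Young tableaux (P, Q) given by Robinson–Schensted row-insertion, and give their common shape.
P = [1, 6, 9] / [2, 7] / [3] / [4] / [5] / [8];  Q = [1, 2, 7] / [3, 5] / [4] / [6] / [8] / [9];  common shape = (3, 2, 1, 1, 1, 1)

Row-insert the values π_1, π_2, … into P one at a time, bumping the leftmost entry strictly greater than the inserted value down to the next row. The recording tableau Q records, in position (i, j), the step at which that cell was added to P.
  Insert 5 (step 1): P = [5];  Q = [1]
  Insert 8 (step 2): P = [5, 8];  Q = [1, 2]
  Insert 7 (step 3): P = [5, 7] / [8];  Q = [1, 2] / [3]
  Insert 4 (step 4): P = [4, 7] / [5] / [8];  Q = [1, 2] / [3] / [4]
  Insert 6 (step 5): P = [4, 6] / [5, 7] / [8];  Q = [1, 2] / [3, 5] / [4]
  Insert 3 (step 6): P = [3, 6] / [4, 7] / [5] / [8];  Q = [1, 2] / [3, 5] / [4] / [6]
  Insert 9 (step 7): P = [3, 6, 9] / [4, 7] / [5] / [8];  Q = [1, 2, 7] / [3, 5] / [4] / [6]
  Insert 2 (step 8): P = [2, 6, 9] / [3, 7] / [4] / [5] / [8];  Q = [1, 2, 7] / [3, 5] / [4] / [6] / [8]
  Insert 1 (step 9): P = [1, 6, 9] / [2, 7] / [3] / [4] / [5] / [8];  Q = [1, 2, 7] / [3, 5] / [4] / [6] / [8] / [9]
Final shape: (3, 2, 1, 1, 1, 1).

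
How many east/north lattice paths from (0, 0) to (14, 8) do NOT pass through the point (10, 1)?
Number of paths = 316140

Total paths from (0, 0) to (14, 8): C(22, 14) = 319770. Paths through (10, 1): (paths (0, 0) → (10, 1)) × (paths (10, 1) → (14, 8)) = C(11, 10) · C(11, 4) = 11 · 330 = 3630. Avoidance count = 319770 − 3630 = 316140.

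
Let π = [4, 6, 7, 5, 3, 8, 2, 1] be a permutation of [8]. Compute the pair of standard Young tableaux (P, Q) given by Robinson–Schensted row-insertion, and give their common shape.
P = [1, 5, 7, 8] / [2] / [3] / [4] / [6];  Q = [1, 2, 3, 6] / [4] / [5] / [7] / [8];  common shape = (4, 1, 1, 1, 1)

Row-insert the values π_1, π_2, … into P one at a time, bumping the leftmost entry strictly greater than the inserted value down to the next row. The recording tableau Q records, in position (i, j), the step at which that cell was added to P.
  Insert 4 (step 1): P = [4];  Q = [1]
  Insert 6 (step 2): P = [4, 6];  Q = [1, 2]
  Insert 7 (step 3): P = [4, 6, 7];  Q = [1, 2, 3]
  Insert 5 (step 4): P = [4, 5, 7] / [6];  Q = [1, 2, 3] / [4]
  Insert 3 (step 5): P = [3, 5, 7] / [4] / [6];  Q = [1, 2, 3] / [4] / [5]
  Insert 8 (step 6): P = [3, 5, 7, 8] / [4] / [6];  Q = [1, 2, 3, 6] / [4] / [5]
  Insert 2 (step 7): P = [2, 5, 7, 8] / [3] / [4] / [6];  Q = [1, 2, 3, 6] / [4] / [5] / [7]
  Insert 1 (step 8): P = [1, 5, 7, 8] / [2] / [3] / [4] / [6];  Q = [1, 2, 3, 6] / [4] / [5] / [7] / [8]
Final shape: (4, 1, 1, 1, 1).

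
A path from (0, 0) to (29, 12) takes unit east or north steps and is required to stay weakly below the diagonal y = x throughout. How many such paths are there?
Number of paths = 4739192952

By the reflection principle (André's argument), the number of monotone paths to (29, 12) with n ≤ m that never go above y = x is C(41, 29) − C(41, 30) = 7898654920 − 3159461968 = 4739192952.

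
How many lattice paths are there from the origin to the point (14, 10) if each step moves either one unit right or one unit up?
Number of paths = 1961256

A monotone lattice path from (0, 0) to (14, 10) consists of 14 east steps and 10 north steps in some order, so it is determined by which 14 of the 24 steps are east. The count is C(24, 14) = 1961256.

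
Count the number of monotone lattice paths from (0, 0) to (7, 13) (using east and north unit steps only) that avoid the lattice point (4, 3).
Number of paths = 67510

Total paths from (0, 0) to (7, 13): C(20, 7) = 77520. Paths through (4, 3): (paths (0, 0) → (4, 3)) × (paths (4, 3) → (7, 13)) = C(7, 4) · C(13, 3) = 35 · 286 = 10010. Avoidance count = 77520 − 10010 = 67510.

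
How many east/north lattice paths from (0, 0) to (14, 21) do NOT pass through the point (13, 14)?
Number of paths = 2159493000

Total paths from (0, 0) to (14, 21): C(35, 14) = 2319959400. Paths through (13, 14): (paths (0, 0) → (13, 14)) × (paths (13, 14) → (14, 21)) = C(27, 13) · C(8, 1) = 20058300 · 8 = 160466400. Avoidance count = 2319959400 − 160466400 = 2159493000.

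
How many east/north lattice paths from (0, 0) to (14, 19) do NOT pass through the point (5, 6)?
Number of paths = 589001160

Total paths from (0, 0) to (14, 19): C(33, 14) = 818809200. Paths through (5, 6): (paths (0, 0) → (5, 6)) × (paths (5, 6) → (14, 19)) = C(11, 5) · C(22, 9) = 462 · 497420 = 229808040. Avoidance count = 818809200 − 229808040 = 589001160.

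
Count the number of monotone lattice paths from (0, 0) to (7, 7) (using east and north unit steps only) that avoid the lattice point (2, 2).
Number of paths = 1920

Total paths from (0, 0) to (7, 7): C(14, 7) = 3432. Paths through (2, 2): (paths (0, 0) → (2, 2)) × (paths (2, 2) → (7, 7)) = C(4, 2) · C(10, 5) = 6 · 252 = 1512. Avoidance count = 3432 − 1512 = 1920.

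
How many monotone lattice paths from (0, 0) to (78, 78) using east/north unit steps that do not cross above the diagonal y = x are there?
C_78 = 73745243611532458459690151854647329239335600

These NE paths below the diagonal are counted by the Catalan number C_n = (1/(n + 1)) · C(2n, n). For n = 78: C_78 = (1/79) · C(156, 78) = 5825874245311064218315521996517139009907512400/79 = 73745243611532458459690151854647329239335600.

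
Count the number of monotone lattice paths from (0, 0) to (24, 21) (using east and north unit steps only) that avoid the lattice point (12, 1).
Number of paths = 3770720443230

Total paths from (0, 0) to (24, 21): C(45, 24) = 3773655750150. Paths through (12, 1): (paths (0, 0) → (12, 1)) × (paths (12, 1) → (24, 21)) = C(13, 12) · C(32, 12) = 13 · 225792840 = 2935306920. Avoidance count = 3773655750150 − 2935306920 = 3770720443230.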